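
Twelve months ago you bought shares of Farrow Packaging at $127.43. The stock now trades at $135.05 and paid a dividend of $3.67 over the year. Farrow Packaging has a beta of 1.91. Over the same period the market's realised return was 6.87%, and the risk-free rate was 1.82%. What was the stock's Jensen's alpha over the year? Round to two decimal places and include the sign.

Realised HPR = (P1 + D1 − P0) / P0 = (135.05 + 3.67 − 127.43) / 127.43 = 11.29 / 127.43 = 8.8598%
MRP = 6.87% − 1.82% = 5.05%
CAPM required = R_f + β·MRP = 1.82% + 1.91 × 5.05% = 11.4655%
α = realised − required = 8.8598% − 11.4655% = -2.61%

-2.61%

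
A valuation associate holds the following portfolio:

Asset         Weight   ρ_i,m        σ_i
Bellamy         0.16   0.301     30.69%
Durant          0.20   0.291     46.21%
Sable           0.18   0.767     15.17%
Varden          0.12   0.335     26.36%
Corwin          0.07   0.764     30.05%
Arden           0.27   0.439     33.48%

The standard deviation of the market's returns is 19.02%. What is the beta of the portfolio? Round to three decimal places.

β_Bellamy = 0.301 × 30.69% / 19.02% = 0.4857
β_Durant = 0.291 × 46.21% / 19.02% = 0.7070
β_Sable = 0.767 × 15.17% / 19.02% = 0.6117
β_Varden = 0.335 × 26.36% / 19.02% = 0.4643
β_Corwin = 0.764 × 30.05% / 19.02% = 1.2071
β_Arden = 0.439 × 33.48% / 19.02% = 0.7728
β_P = Σ w_i β_i = 0.16×0.4857 + 0.20×0.7070 + 0.18×0.6117 + 0.12×0.4643 + 0.07×1.2071 + 0.27×0.7728 = 0.6781

0.678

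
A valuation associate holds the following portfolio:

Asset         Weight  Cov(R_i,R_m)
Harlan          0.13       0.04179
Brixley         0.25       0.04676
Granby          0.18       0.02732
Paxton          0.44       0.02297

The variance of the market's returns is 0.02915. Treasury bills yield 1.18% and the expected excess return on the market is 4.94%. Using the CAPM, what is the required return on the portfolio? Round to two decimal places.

β_Harlan = 0.04179 / 0.02915 = 1.4336
β_Brixley = 0.04676 / 0.02915 = 1.6041
β_Granby = 0.02732 / 0.02915 = 0.9372
β_Paxton = 0.02297 / 0.02915 = 0.7880
β_P = Σ w_i β_i = 0.13×1.4336 + 0.25×1.6041 + 0.18×0.9372 + 0.44×0.7880 = 1.1028
E(R_P) = R_f + β_P × MRP = 1.18% + 1.1028 × 4.94% = 6.63%

6.63%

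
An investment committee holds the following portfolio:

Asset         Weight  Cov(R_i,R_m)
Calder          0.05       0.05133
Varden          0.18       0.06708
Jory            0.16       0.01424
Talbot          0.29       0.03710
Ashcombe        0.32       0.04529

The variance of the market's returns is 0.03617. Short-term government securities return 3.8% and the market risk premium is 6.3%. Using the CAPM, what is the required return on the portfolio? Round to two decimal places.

11.15%

β_Calder = 0.05133 / 0.03617 = 1.4191
β_Varden = 0.06708 / 0.03617 = 1.8546
β_Jory = 0.01424 / 0.03617 = 0.3937
β_Talbot = 0.03710 / 0.03617 = 1.0257
β_Ashcombe = 0.04529 / 0.03617 = 1.2521
β_P = Σ w_i β_i = 0.05×1.4191 + 0.18×1.8546 + 0.16×0.3937 + 0.29×1.0257 + 0.32×1.2521 = 1.1659
E(R_P) = R_f + β_P × MRP = 3.8% + 1.1659 × 6.3% = 11.15%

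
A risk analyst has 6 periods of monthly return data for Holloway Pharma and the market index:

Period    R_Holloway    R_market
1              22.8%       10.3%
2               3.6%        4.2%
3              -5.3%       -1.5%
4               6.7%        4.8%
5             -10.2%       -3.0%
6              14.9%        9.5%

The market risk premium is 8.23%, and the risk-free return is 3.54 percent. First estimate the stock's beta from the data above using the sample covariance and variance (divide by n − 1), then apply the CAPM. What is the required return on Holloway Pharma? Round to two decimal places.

Mean R_i = (22.8 + 3.6 − 5.3 + 6.7 − 10.2 + 14.9) / 6 = 5.4167%
Mean R_m = (10.3 + 4.2 − 1.5 + 4.8 − 3.0 + 9.5) / 6 = 4.0500%
Σ(R_i − R̄_i)(R_m − R̄_m) = 330.5950  ⇒  Cov = 330.5950 / 5 = 66.1190
Σ(R_m − R̄_m)² = 149.8550  ⇒  Var(R_m) = 149.8550 / 5 = 29.9710
β = Cov / Var(R_m) = 66.1190 / 29.9710 = 2.2061
E(R) = R_f + β × MRP = 3.54% + 2.2061 × 8.23% = 21.70%

21.70%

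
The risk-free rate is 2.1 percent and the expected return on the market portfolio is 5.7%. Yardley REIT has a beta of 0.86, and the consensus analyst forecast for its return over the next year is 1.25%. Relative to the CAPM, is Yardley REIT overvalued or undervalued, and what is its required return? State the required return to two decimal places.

Overvalued; required return 5.20%

MRP = 5.7% − 2.1% = 3.60%
Required return = R_f + β·MRP = 2.1% + 0.86 × 3.6% = 5.20%
Forecast 1.25% < required 5.20% → the stock plots below the SML → overvalued.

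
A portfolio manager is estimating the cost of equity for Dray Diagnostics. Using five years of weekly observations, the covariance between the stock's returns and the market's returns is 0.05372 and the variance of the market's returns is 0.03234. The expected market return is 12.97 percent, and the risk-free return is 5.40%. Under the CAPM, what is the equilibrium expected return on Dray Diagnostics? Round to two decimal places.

β = Cov(R_i, R_m) / Var(R_m) = 0.05372 / 0.03234 = 1.6611
MRP = 12.97% − 5.40% = 7.57%
E(R) = R_f + β × MRP = 5.40% + 1.6611 × 7.57% = 17.97%

17.97%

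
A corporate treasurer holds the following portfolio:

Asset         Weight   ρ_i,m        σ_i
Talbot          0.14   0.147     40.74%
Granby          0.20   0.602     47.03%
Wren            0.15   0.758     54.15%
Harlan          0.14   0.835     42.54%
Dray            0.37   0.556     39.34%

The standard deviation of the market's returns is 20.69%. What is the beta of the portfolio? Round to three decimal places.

β_Talbot = 0.147 × 40.74% / 20.69% = 0.2895
β_Granby = 0.602 × 47.03% / 20.69% = 1.3684
β_Wren = 0.758 × 54.15% / 20.69% = 1.9838
β_Harlan = 0.835 × 42.54% / 20.69% = 1.7168
β_Dray = 0.556 × 39.34% / 20.69% = 1.0572
β_P = Σ w_i β_i = 0.14×0.2895 + 0.20×1.3684 + 0.15×1.9838 + 0.14×1.7168 + 0.37×1.0572 = 1.2433

1.243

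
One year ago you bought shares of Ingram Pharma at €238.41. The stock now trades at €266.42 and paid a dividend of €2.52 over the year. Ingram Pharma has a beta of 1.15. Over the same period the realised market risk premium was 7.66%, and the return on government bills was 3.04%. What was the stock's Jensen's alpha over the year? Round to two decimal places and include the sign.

Realised HPR = (P1 + D1 − P0) / P0 = (266.42 + 2.52 − 238.41) / 238.41 = 30.53 / 238.41 = 12.8057%
CAPM required = R_f + β·MRP = 3.04% + 1.15 × 7.66% = 11.8490%
α = realised − required = 12.8057% − 11.8490% = +0.96%

+0.96%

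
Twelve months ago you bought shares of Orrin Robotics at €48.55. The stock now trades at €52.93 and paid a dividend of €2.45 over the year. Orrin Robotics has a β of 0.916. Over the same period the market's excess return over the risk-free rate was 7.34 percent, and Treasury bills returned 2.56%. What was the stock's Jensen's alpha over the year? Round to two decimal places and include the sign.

Realised HPR = (P1 + D1 − P0) / P0 = (52.93 + 2.45 − 48.55) / 48.55 = 6.83 / 48.55 = 14.0680%
CAPM required = R_f + β·MRP = 2.56% + 0.916 × 7.34% = 9.28344%
α = realised − required = 14.0680% − 9.28344% = +4.78%

+4.78%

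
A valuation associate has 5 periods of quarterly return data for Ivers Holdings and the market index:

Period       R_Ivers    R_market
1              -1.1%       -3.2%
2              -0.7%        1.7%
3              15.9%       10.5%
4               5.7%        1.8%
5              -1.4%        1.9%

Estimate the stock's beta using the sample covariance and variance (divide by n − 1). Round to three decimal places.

1.328

Mean R_i = (-1.1 − 0.7 + 15.9 + 5.7 − 1.4) / 5 = 3.6800%
Mean R_m = (-3.2 + 1.7 + 10.5 + 1.8 + 1.9) / 5 = 2.5400%
Σ(R_i − R̄_i)(R_m − R̄_m) = 130.1440  ⇒  Cov = 130.1440 / 4 = 32.5360
Σ(R_m − R̄_m)² = 97.9720  ⇒  Var(R_m) = 97.9720 / 4 = 24.4930
β = Cov / Var(R_m) = 32.5360 / 24.4930 = 1.3284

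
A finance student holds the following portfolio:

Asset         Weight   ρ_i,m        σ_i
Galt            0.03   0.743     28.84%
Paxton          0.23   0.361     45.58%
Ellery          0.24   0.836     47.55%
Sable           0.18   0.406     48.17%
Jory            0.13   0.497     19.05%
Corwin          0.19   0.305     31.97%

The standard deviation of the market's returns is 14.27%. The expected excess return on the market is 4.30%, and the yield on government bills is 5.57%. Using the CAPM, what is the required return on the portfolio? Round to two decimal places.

β_Galt = 0.743 × 28.84% / 14.27% = 1.5016
β_Paxton = 0.361 × 45.58% / 14.27% = 1.1531
β_Ellery = 0.836 × 47.55% / 14.27% = 2.7857
β_Sable = 0.406 × 48.17% / 14.27% = 1.3705
β_Jory = 0.497 × 19.05% / 14.27% = 0.6635
β_Corwin = 0.305 × 31.97% / 14.27% = 0.6833
β_P = Σ w_i β_i = 0.03×1.5016 + 0.23×1.1531 + 0.24×2.7857 + 0.18×1.3705 + 0.13×0.6635 + 0.19×0.6833 = 1.4416
E(R_P) = R_f + β_P × MRP = 5.57% + 1.4416 × 4.30% = 11.77%

11.77%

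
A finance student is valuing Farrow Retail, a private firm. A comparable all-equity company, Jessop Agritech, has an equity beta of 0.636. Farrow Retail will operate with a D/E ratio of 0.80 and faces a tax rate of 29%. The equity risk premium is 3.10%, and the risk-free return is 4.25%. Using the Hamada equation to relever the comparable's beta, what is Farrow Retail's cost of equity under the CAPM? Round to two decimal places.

7.34%

β_L = β_U × [1 + (1 − t)(D/E)] = 0.636 × [1 + (1 − 0.29) × 0.80]
    = 0.636 × [1 + 0.71 × 0.80] = 0.636 × 1.5680 = 0.9972
E(R) = R_f + β_L × MRP = 4.25% + 0.9972 × 3.10% = 7.34%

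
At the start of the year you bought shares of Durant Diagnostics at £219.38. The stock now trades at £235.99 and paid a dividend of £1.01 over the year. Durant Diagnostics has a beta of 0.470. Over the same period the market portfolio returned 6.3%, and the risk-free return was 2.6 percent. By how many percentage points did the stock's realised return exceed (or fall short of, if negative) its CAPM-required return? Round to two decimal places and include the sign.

+3.69%

Realised HPR = (P1 + D1 − P0) / P0 = (235.99 + 1.01 − 219.38) / 219.38 = 17.62 / 219.38 = 8.0317%
MRP = 6.3% − 2.6% = 3.70%
CAPM required = R_f + β·MRP = 2.6% + 0.470 × 3.7% = 4.3390%
α = realised − required = 8.0317% − 4.3390% = +3.69%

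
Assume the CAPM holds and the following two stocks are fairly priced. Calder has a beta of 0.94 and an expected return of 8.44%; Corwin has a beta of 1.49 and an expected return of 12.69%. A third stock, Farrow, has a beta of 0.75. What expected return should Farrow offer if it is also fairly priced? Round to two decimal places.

6.97%

MRP (SML slope) = (12.69% − 8.44%) / (1.49 − 0.94) = 4.25% / 0.55 = 7.7273%
R_f (intercept) = 8.44% − 0.94 × 7.7273% = 1.1763%
E(R_Farrow) = R_f + β × MRP = 1.1763% + 0.75 × 7.7273% = 6.97%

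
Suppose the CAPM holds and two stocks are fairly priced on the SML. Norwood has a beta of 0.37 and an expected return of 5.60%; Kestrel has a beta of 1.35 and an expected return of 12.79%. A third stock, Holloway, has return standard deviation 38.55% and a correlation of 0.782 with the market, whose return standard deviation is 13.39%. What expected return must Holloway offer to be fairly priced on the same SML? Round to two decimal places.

19.40%

MRP = (12.79% − 5.60%) / (1.35 − 0.37) = 7.3367%
R_f = 5.60% − 0.37 × 7.3367% = 2.8854%
β_Holloway = ρ·σ_i/σ_m = 0.782 × 38.55 / 13.39 = 2.2514
E(R_Holloway) = R_f + β × MRP = 2.8854% + 2.2514 × 7.3367% = 19.40%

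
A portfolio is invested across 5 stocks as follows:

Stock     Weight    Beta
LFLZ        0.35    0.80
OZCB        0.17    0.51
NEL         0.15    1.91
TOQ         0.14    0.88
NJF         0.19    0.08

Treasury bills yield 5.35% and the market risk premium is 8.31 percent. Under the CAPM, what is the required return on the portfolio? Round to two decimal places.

11.93%

β_P = Σ w_i β_i = 0.35×0.80 + 0.17×0.51 + 0.15×1.91 + 0.14×0.88 + 0.19×0.08 = 0.7916
E(R_P) = R_f + β_P × MRP = 5.35% + 0.7916 × 8.31% = 11.93%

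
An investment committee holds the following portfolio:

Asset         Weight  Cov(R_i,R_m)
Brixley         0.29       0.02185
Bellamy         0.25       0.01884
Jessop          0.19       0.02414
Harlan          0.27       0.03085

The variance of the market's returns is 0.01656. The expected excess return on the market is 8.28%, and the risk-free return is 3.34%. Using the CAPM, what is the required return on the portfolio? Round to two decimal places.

15.32%

β_Brixley = 0.02185 / 0.01656 = 1.3194
β_Bellamy = 0.01884 / 0.01656 = 1.1377
β_Jessop = 0.02414 / 0.01656 = 1.4577
β_Harlan = 0.03085 / 0.01656 = 1.8629
β_P = Σ w_i β_i = 0.29×1.3194 + 0.25×1.1377 + 0.19×1.4577 + 0.27×1.8629 = 1.4470
E(R_P) = R_f + β_P × MRP = 3.34% + 1.4470 × 8.28% = 15.32%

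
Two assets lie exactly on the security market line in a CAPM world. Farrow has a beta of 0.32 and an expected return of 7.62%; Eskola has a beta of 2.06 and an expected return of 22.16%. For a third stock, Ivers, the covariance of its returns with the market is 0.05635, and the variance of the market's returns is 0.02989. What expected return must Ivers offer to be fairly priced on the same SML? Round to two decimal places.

20.70%

MRP = (22.16% − 7.62%) / (2.06 − 0.32) = 8.3563%
R_f = 7.62% − 0.32 × 8.3563% = 4.9460%
β_Ivers = Cov / Var(R_m) = 0.05635 / 0.02989 = 1.8852
E(R_Ivers) = R_f + β × MRP = 4.9460% + 1.8852 × 8.3563% = 20.70%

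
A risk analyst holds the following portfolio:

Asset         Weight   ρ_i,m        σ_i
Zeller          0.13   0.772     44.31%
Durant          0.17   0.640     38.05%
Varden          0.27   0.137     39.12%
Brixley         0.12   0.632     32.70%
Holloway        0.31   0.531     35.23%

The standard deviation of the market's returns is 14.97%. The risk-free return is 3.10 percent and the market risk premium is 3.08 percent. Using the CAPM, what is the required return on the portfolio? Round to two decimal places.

β_Zeller = 0.772 × 44.31% / 14.97% = 2.2851
β_Durant = 0.640 × 38.05% / 14.97% = 1.6267
β_Varden = 0.137 × 39.12% / 14.97% = 0.3580
β_Brixley = 0.632 × 32.70% / 14.97% = 1.3805
β_Holloway = 0.531 × 35.23% / 14.97% = 1.2496
β_P = Σ w_i β_i = 0.13×2.2851 + 0.17×1.6267 + 0.27×0.3580 + 0.12×1.3805 + 0.31×1.2496 = 1.2233
E(R_P) = R_f + β_P × MRP = 3.10% + 1.2233 × 3.08% = 6.87%

6.87%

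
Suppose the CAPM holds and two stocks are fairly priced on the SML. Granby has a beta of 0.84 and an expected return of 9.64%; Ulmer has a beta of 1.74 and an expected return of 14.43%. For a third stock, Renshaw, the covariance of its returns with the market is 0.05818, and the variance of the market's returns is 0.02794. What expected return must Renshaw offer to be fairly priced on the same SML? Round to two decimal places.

MRP = (14.43% − 9.64%) / (1.74 − 0.84) = 5.3222%
R_f = 9.64% − 0.84 × 5.3222% = 5.1694%
β_Renshaw = Cov / Var(R_m) = 0.05818 / 0.02794 = 2.0823
E(R_Renshaw) = R_f + β × MRP = 5.1694% + 2.0823 × 5.3222% = 16.25%

16.25%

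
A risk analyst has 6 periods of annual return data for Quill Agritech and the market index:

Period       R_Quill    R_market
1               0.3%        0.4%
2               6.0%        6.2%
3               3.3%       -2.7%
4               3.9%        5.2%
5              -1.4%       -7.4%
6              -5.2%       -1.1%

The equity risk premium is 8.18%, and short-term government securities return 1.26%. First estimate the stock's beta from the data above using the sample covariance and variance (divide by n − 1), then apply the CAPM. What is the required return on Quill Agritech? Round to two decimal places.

5.33%

Mean R_i = (0.3 + 6.0 + 3.3 + 3.9 − 1.4 − 5.2) / 6 = 1.1500%
Mean R_m = (0.4 + 6.2 − 2.7 + 5.2 − 7.4 − 1.1) / 6 = 0.1000%
Σ(R_i − R̄_i)(R_m − R̄_m) = 64.0800  ⇒  Cov = 64.0800 / 5 = 12.8160
Σ(R_m − R̄_m)² = 128.8400  ⇒  Var(R_m) = 128.8400 / 5 = 25.7680
β = Cov / Var(R_m) = 12.8160 / 25.7680 = 0.4974
E(R) = R_f + β × MRP = 1.26% + 0.4974 × 8.18% = 5.33%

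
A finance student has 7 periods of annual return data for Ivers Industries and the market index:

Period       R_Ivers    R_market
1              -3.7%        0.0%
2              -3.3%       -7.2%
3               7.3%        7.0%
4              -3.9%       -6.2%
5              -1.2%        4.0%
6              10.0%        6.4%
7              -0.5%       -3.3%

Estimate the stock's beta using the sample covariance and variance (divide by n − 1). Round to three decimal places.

0.770

Mean R_i = (-3.7 − 3.3 + 7.3 − 3.9 − 1.2 + 10.0 − 0.5) / 7 = 0.6714%
Mean R_m = (0.0 − 7.2 + 7.0 − 6.2 + 4.0 + 6.4 − 3.3) / 7 = 0.1000%
Σ(R_i − R̄_i)(R_m − R̄_m) = 159.4200  ⇒  Cov = 159.4200 / 6 = 26.5700
Σ(R_m − R̄_m)² = 207.0600  ⇒  Var(R_m) = 207.0600 / 6 = 34.5100
β = Cov / Var(R_m) = 26.5700 / 34.5100 = 0.7699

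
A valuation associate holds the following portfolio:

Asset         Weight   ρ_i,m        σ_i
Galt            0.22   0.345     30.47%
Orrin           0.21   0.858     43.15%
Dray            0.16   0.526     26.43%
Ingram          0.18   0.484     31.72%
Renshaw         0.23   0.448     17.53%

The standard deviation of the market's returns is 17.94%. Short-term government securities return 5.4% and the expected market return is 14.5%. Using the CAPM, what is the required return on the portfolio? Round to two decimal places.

13.96%

β_Galt = 0.345 × 30.47% / 17.94% = 0.5860
β_Orrin = 0.858 × 43.15% / 17.94% = 2.0637
β_Dray = 0.526 × 26.43% / 17.94% = 0.7749
β_Ingram = 0.484 × 31.72% / 17.94% = 0.8558
β_Renshaw = 0.448 × 17.53% / 17.94% = 0.4378
β_P = Σ w_i β_i = 0.22×0.5860 + 0.21×2.0637 + 0.16×0.7749 + 0.18×0.8558 + 0.23×0.4378 = 0.9410
MRP = 14.5% − 5.4% = 9.10%
E(R_P) = R_f + β_P × MRP = 5.4% + 0.9410 × 9.1% = 13.96%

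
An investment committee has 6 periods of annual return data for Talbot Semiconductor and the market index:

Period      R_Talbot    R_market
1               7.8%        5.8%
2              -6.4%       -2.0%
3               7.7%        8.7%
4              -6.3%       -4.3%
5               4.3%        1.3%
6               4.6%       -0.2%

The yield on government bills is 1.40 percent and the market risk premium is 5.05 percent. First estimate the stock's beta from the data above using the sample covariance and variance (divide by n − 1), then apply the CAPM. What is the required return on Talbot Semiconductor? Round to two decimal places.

Mean R_i = (7.8 − 6.4 + 7.7 − 6.3 + 4.3 + 4.6) / 6 = 1.9500%
Mean R_m = (5.8 − 2.0 + 8.7 − 4.3 + 1.3 − 0.2) / 6 = 1.5500%
Σ(R_i − R̄_i)(R_m − R̄_m) = 138.6550  ⇒  Cov = 138.6550 / 5 = 27.7310
Σ(R_m − R̄_m)² = 119.1350  ⇒  Var(R_m) = 119.1350 / 5 = 23.8270
β = Cov / Var(R_m) = 27.7310 / 23.8270 = 1.1638
E(R) = R_f + β × MRP = 1.40% + 1.1638 × 5.05% = 7.28%

7.28%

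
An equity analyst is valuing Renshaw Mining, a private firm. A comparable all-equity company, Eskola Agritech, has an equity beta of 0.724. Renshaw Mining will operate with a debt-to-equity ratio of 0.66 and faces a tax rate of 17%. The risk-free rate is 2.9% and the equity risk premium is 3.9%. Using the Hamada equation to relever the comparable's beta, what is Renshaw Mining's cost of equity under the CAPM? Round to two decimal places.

β_L = β_U × [1 + (1 − t)(D/E)] = 0.724 × [1 + (1 − 0.17) × 0.66]
    = 0.724 × [1 + 0.83 × 0.66] = 0.724 × 1.5478 = 1.1206
E(R) = R_f + β_L × MRP = 2.9% + 1.1206 × 3.9% = 7.27%

7.27%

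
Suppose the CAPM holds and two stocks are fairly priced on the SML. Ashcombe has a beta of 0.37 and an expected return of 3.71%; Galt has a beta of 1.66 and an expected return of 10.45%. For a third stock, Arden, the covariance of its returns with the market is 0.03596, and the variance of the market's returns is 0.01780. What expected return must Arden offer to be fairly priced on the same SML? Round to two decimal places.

MRP = (10.45% − 3.71%) / (1.66 − 0.37) = 5.2248%
R_f = 3.71% − 0.37 × 5.2248% = 1.7768%
β_Arden = Cov / Var(R_m) = 0.03596 / 0.01780 = 2.0202
E(R_Arden) = R_f + β × MRP = 1.7768% + 2.0202 × 5.2248% = 12.33%

12.33%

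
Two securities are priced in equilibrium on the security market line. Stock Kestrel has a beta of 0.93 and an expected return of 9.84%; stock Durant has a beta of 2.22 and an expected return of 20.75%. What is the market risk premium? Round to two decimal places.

8.46%

Both satisfy E(R) = R_f + β·MRP, so the slope of the SML is
MRP = (20.75% − 9.84%) / (2.22 − 0.93) = 10.91% / 1.29 = 8.4574%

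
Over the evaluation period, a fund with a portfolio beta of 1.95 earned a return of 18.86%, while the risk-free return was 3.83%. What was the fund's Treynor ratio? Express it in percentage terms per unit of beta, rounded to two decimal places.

7.71%

Treynor = (R_P − R_f) / β_P = (18.86% − 3.83%) / 1.9500 = 15.03% / 1.9500 = 7.71%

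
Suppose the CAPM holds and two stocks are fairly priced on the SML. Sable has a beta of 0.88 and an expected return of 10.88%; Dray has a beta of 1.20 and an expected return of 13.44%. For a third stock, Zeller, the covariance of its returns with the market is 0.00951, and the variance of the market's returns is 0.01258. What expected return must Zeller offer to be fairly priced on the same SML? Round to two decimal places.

MRP = (13.44% − 10.88%) / (1.20 − 0.88) = 8.0000%
R_f = 10.88% − 0.88 × 8.0000% = 3.8400%
β_Zeller = Cov / Var(R_m) = 0.00951 / 0.01258 = 0.7560
E(R_Zeller) = R_f + β × MRP = 3.8400% + 0.7560 × 8.0000% = 9.89%

9.89%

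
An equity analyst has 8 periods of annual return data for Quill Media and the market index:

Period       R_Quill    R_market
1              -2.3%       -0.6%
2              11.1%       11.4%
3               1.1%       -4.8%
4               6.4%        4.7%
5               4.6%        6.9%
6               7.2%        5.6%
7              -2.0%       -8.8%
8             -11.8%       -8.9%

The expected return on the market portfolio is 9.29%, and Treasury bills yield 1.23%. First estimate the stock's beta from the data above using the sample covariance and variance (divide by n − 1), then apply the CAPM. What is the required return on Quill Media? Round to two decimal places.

Mean R_i = (-2.3 + 11.1 + 1.1 + 6.4 + 4.6 + 7.2 − 2.0 − 11.8) / 8 = 1.7875%
Mean R_m = (-0.6 + 11.4 − 4.8 + 4.7 + 6.9 + 5.6 − 8.8 − 8.9) / 8 = 0.6875%
Σ(R_i − R̄_i)(R_m − R̄_m) = 337.5688  ⇒  Cov = 337.5688 / 7 = 48.2241
Σ(R_m − R̄_m)² = 407.2888  ⇒  Var(R_m) = 407.2888 / 7 = 58.1841
β = Cov / Var(R_m) = 48.2241 / 58.1841 = 0.8288
MRP = 9.29% − 1.23% = 8.06%
E(R) = R_f + β × MRP = 1.23% + 0.8288 × 8.06% = 7.91%

7.91%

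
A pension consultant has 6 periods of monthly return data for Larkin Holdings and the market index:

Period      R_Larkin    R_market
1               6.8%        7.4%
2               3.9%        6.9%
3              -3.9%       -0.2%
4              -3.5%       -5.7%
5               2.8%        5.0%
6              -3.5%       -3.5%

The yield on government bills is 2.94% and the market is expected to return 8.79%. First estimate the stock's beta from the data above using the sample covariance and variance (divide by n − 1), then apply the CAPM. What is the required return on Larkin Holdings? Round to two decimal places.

Mean R_i = (6.8 + 3.9 − 3.9 − 3.5 + 2.8 − 3.5) / 6 = 0.4333%
Mean R_m = (7.4 + 6.9 − 0.2 − 5.7 + 5.0 − 3.5) / 6 = 1.6500%
Σ(R_i − R̄_i)(R_m − R̄_m) = 119.9200  ⇒  Cov = 119.9200 / 5 = 23.9840
Σ(R_m − R̄_m)² = 155.8150  ⇒  Var(R_m) = 155.8150 / 5 = 31.1630
β = Cov / Var(R_m) = 23.9840 / 31.1630 = 0.7696
MRP = 8.79% − 2.94% = 5.85%
E(R) = R_f + β × MRP = 2.94% + 0.7696 × 5.85% = 7.44%

7.44%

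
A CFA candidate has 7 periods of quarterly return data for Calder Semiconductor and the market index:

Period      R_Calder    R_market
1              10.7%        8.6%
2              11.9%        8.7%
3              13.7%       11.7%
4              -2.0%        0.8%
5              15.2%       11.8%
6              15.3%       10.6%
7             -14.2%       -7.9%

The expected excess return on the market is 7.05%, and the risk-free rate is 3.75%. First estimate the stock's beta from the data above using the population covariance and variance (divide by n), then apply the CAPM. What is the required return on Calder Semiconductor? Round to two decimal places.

14.47%

Mean R_i = (10.7 + 11.9 + 13.7 − 2.0 + 15.2 + 15.3 − 14.2) / 7 = 7.2286%
Mean R_m = (8.6 + 8.7 + 11.7 + 0.8 + 11.8 + 10.6 − 7.9) / 7 = 6.3286%
Σ(R_i − R̄_i)(R_m − R̄_m) = 487.7343  ⇒  Cov = 487.7343 / 7 = 69.6763
Σ(R_m − R̄_m)² = 320.8343  ⇒  Var(R_m) = 320.8343 / 7 = 45.8335
β = Cov / Var(R_m) = 69.6763 / 45.8335 = 1.5202
E(R) = R_f + β × MRP = 3.75% + 1.5202 × 7.05% = 14.47%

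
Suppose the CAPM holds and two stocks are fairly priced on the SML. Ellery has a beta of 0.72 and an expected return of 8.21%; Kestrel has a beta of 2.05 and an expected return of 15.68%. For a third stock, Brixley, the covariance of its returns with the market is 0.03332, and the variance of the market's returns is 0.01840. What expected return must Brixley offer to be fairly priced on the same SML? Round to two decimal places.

14.34%

MRP = (15.68% − 8.21%) / (2.05 − 0.72) = 5.6165%
R_f = 8.21% − 0.72 × 5.6165% = 4.1661%
β_Brixley = Cov / Var(R_m) = 0.03332 / 0.01840 = 1.8109
E(R_Brixley) = R_f + β × MRP = 4.1661% + 1.8109 × 5.6165% = 14.34%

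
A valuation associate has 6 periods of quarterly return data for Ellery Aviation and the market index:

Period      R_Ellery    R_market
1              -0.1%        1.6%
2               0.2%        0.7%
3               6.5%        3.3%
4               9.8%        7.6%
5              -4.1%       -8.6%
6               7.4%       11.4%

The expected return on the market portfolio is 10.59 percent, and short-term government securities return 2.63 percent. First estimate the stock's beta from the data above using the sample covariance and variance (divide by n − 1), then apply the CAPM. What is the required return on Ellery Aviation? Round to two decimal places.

8.20%

Mean R_i = (-0.1 + 0.2 + 6.5 + 9.8 − 4.1 + 7.4) / 6 = 3.2833%
Mean R_m = (1.6 + 0.7 + 3.3 + 7.6 − 8.6 + 11.4) / 6 = 2.6667%
Σ(R_i − R̄_i)(R_m − R̄_m) = 162.9967  ⇒  Cov = 162.9967 / 5 = 32.5993
Σ(R_m − R̄_m)² = 232.9533  ⇒  Var(R_m) = 232.9533 / 5 = 46.5907
β = Cov / Var(R_m) = 32.5993 / 46.5907 = 0.6997
MRP = 10.59% − 2.63% = 7.96%
E(R) = R_f + β × MRP = 2.63% + 0.6997 × 7.96% = 8.20%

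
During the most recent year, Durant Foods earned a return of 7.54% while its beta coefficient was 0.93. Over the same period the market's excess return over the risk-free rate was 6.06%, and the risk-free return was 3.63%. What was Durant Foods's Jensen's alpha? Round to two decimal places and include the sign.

CAPM benchmark = R_f + β(R_m − R_f) = 3.63% + 0.93 × 6.06% = 9.2658%
α = actual − benchmark = 7.54% − 9.2658% = -1.73%

-1.73%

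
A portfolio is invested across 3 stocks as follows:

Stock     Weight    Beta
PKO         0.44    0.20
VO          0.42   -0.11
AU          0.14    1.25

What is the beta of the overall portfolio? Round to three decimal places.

β_P = Σ w_i β_i = 0.44×0.20 + 0.42×-0.11 + 0.14×1.25 = 0.2168

0.217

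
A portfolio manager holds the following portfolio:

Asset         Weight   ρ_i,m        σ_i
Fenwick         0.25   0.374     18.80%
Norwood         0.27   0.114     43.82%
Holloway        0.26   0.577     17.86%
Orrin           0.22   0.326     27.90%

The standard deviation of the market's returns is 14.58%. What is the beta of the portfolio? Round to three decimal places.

β_Fenwick = 0.374 × 18.80% / 14.58% = 0.4822
β_Norwood = 0.114 × 43.82% / 14.58% = 0.3426
β_Holloway = 0.577 × 17.86% / 14.58% = 0.7068
β_Orrin = 0.326 × 27.90% / 14.58% = 0.6238
β_P = Σ w_i β_i = 0.25×0.4822 + 0.27×0.3426 + 0.26×0.7068 + 0.22×0.6238 = 0.5341

0.534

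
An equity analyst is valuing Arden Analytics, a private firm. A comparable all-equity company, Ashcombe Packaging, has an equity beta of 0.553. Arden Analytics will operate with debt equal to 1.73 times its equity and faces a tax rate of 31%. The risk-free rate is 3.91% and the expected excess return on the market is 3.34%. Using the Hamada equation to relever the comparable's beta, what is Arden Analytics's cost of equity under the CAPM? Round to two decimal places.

7.96%

β_L = β_U × [1 + (1 − t)(D/E)] = 0.553 × [1 + (1 − 0.31) × 1.73]
    = 0.553 × [1 + 0.69 × 1.73] = 0.553 × 2.1937 = 1.2131
E(R) = R_f + β_L × MRP = 3.91% + 1.2131 × 3.34% = 7.96%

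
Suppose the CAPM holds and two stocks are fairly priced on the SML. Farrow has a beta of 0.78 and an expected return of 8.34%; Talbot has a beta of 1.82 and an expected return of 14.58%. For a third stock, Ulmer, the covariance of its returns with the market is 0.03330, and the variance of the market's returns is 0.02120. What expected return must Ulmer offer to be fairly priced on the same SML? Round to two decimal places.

MRP = (14.58% − 8.34%) / (1.82 − 0.78) = 6.0000%
R_f = 8.34% − 0.78 × 6.0000% = 3.6600%
β_Ulmer = Cov / Var(R_m) = 0.03330 / 0.02120 = 1.5708
E(R_Ulmer) = R_f + β × MRP = 3.6600% + 1.5708 × 6.0000% = 13.08%

13.08%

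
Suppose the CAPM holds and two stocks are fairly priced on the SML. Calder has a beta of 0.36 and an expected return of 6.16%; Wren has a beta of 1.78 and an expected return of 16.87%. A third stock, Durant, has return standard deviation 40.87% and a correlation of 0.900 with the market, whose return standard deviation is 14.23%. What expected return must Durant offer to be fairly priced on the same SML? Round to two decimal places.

22.94%

MRP = (16.87% − 6.16%) / (1.78 − 0.36) = 7.5423%
R_f = 6.16% − 0.36 × 7.5423% = 3.4448%
β_Durant = ρ·σ_i/σ_m = 0.900 × 40.87 / 14.23 = 2.5849
E(R_Durant) = R_f + β × MRP = 3.4448% + 2.5849 × 7.5423% = 22.94%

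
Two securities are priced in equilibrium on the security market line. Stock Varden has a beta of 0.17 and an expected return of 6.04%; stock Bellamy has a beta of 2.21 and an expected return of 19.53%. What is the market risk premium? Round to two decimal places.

Both satisfy E(R) = R_f + β·MRP, so the slope of the SML is
MRP = (19.53% − 6.04%) / (2.21 − 0.17) = 13.49% / 2.04 = 6.6127%

6.61%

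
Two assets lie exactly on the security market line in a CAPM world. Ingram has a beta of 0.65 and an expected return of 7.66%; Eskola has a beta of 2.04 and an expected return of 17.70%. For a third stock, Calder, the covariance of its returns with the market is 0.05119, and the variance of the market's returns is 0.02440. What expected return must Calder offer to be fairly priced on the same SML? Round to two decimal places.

MRP = (17.70% − 7.66%) / (2.04 − 0.65) = 7.2230%
R_f = 7.66% − 0.65 × 7.2230% = 2.9651%
β_Calder = Cov / Var(R_m) = 0.05119 / 0.02440 = 2.0980
E(R_Calder) = R_f + β × MRP = 2.9651% + 2.0980 × 7.2230% = 18.12%

18.12%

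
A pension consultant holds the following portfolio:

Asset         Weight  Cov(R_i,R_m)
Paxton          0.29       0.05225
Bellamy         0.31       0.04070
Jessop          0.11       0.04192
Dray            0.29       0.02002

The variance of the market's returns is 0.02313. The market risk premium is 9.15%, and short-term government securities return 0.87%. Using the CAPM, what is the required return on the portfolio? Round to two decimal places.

β_Paxton = 0.05225 / 0.02313 = 2.2590
β_Bellamy = 0.04070 / 0.02313 = 1.7596
β_Jessop = 0.04192 / 0.02313 = 1.8124
β_Dray = 0.02002 / 0.02313 = 0.8655
β_P = Σ w_i β_i = 0.29×2.2590 + 0.31×1.7596 + 0.11×1.8124 + 0.29×0.8655 = 1.6509
E(R_P) = R_f + β_P × MRP = 0.87% + 1.6509 × 9.15% = 15.98%

15.98%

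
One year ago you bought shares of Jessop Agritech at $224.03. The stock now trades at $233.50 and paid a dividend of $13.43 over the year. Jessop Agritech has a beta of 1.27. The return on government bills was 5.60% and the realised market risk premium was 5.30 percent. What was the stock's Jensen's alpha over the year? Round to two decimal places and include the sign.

Realised HPR = (P1 + D1 − P0) / P0 = (233.50 + 13.43 − 224.03) / 224.03 = 22.90 / 224.03 = 10.2218%
CAPM required = R_f + β·MRP = 5.60% + 1.27 × 5.30% = 12.3310%
α = realised − required = 10.2218% − 12.3310% = -2.11%

-2.11%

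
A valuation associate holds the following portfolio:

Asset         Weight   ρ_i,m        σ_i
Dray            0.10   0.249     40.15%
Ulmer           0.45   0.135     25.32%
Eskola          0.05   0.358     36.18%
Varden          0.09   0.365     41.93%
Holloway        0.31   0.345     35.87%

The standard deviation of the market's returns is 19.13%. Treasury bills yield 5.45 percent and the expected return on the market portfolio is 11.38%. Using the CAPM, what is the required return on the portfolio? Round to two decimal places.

β_Dray = 0.249 × 40.15% / 19.13% = 0.5226
β_Ulmer = 0.135 × 25.32% / 19.13% = 0.1787
β_Eskola = 0.358 × 36.18% / 19.13% = 0.6771
β_Varden = 0.365 × 41.93% / 19.13% = 0.8000
β_Holloway = 0.345 × 35.87% / 19.13% = 0.6469
β_P = Σ w_i β_i = 0.10×0.5226 + 0.45×0.1787 + 0.05×0.6771 + 0.09×0.8000 + 0.31×0.6469 = 0.4391
MRP = 11.38% − 5.45% = 5.93%
E(R_P) = R_f + β_P × MRP = 5.45% + 0.4391 × 5.93% = 8.05%

8.05%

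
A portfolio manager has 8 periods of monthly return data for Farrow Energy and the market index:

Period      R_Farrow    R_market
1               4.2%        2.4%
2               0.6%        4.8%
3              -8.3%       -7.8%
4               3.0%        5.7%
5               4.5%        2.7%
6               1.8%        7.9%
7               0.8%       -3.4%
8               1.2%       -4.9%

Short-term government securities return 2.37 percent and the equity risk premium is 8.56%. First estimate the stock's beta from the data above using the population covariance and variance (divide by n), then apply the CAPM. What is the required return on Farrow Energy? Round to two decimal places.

Mean R_i = (4.2 + 0.6 − 8.3 + 3.0 + 4.5 + 1.8 + 0.8 + 1.2) / 8 = 0.9750%
Mean R_m = (2.4 + 4.8 − 7.8 + 5.7 + 2.7 + 7.9 − 3.4 − 4.9) / 8 = 0.9250%
Σ(R_i − R̄_i)(R_m − R̄_m) = 105.3550  ⇒  Cov = 105.3550 / 8 = 13.1694
Σ(R_m − R̄_m)² = 220.5550  ⇒  Var(R_m) = 220.5550 / 8 = 27.5694
β = Cov / Var(R_m) = 13.1694 / 27.5694 = 0.4777
E(R) = R_f + β × MRP = 2.37% + 0.4777 × 8.56% = 6.46%

6.46%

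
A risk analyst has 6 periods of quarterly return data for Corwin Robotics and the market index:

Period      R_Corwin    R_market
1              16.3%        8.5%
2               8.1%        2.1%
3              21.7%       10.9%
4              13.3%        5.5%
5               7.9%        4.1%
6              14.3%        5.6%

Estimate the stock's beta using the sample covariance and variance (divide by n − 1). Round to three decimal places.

1.591

Mean R_i = (16.3 + 8.1 + 21.7 + 13.3 + 7.9 + 14.3) / 6 = 13.6000%
Mean R_m = (8.5 + 2.1 + 10.9 + 5.5 + 4.1 + 5.6) / 6 = 6.1167%
Σ(R_i − R̄_i)(R_m − R̄_m) = 78.5900  ⇒  Cov = 78.5900 / 5 = 15.7180
Σ(R_m − R̄_m)² = 49.4083  ⇒  Var(R_m) = 49.4083 / 5 = 9.8817
β = Cov / Var(R_m) = 15.7180 / 9.8817 = 1.5906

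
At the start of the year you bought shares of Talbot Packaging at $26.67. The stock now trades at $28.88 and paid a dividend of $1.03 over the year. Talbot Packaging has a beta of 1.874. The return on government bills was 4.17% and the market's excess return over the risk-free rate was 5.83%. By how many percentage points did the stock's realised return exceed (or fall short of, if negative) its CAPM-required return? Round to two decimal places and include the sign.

Realised HPR = (P1 + D1 − P0) / P0 = (28.88 + 1.03 − 26.67) / 26.67 = 3.24 / 26.67 = 12.1485%
CAPM required = R_f + β·MRP = 4.17% + 1.874 × 5.83% = 15.09542%
α = realised − required = 12.1485% − 15.09542% = -2.95%

-2.95%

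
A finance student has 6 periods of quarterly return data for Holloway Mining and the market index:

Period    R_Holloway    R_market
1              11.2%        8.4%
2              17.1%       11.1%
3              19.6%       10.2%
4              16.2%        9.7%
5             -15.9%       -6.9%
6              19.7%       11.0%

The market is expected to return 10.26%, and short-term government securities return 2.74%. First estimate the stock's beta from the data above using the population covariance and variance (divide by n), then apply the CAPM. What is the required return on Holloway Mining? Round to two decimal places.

17.31%

Mean R_i = (11.2 + 17.1 + 19.6 + 16.2 − 15.9 + 19.7) / 6 = 11.3167%
Mean R_m = (8.4 + 11.1 + 10.2 + 9.7 − 6.9 + 11.0) / 6 = 7.2500%
Σ(R_i − R̄_i)(R_m − R̄_m) = 475.0850  ⇒  Cov = 475.0850 / 6 = 79.1808
Σ(R_m − R̄_m)² = 245.1350  ⇒  Var(R_m) = 245.1350 / 6 = 40.8558
β = Cov / Var(R_m) = 79.1808 / 40.8558 = 1.9381
MRP = 10.26% − 2.74% = 7.52%
E(R) = R_f + β × MRP = 2.74% + 1.9381 × 7.52% = 17.31%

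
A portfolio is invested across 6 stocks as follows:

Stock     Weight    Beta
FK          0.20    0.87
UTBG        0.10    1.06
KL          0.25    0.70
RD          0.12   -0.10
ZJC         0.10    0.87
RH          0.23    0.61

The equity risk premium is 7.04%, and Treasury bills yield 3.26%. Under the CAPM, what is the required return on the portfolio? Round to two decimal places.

7.98%

β_P = Σ w_i β_i = 0.20×0.87 + 0.10×1.06 + 0.25×0.70 + 0.12×-0.10 + 0.10×0.87 + 0.23×0.61 = 0.6703
E(R_P) = R_f + β_P × MRP = 3.26% + 0.6703 × 7.04% = 7.98%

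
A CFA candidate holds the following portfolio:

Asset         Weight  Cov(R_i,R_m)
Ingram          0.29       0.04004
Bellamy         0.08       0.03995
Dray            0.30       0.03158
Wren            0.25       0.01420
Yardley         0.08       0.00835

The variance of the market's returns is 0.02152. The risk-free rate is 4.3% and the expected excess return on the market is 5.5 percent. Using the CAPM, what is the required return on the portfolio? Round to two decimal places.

β_Ingram = 0.04004 / 0.02152 = 1.8606
β_Bellamy = 0.03995 / 0.02152 = 1.8564
β_Dray = 0.03158 / 0.02152 = 1.4675
β_Wren = 0.01420 / 0.02152 = 0.6599
β_Yardley = 0.00835 / 0.02152 = 0.3880
β_P = Σ w_i β_i = 0.29×1.8606 + 0.08×1.8564 + 0.30×1.4675 + 0.25×0.6599 + 0.08×0.3880 = 1.3244
E(R_P) = R_f + β_P × MRP = 4.3% + 1.3244 × 5.5% = 11.58%

11.58%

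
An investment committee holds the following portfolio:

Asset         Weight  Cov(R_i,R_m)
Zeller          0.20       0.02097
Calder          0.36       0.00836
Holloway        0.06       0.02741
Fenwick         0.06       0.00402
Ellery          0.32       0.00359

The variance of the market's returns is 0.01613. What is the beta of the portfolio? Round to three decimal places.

0.635

β_Zeller = 0.02097 / 0.01613 = 1.3001
β_Calder = 0.00836 / 0.01613 = 0.5183
β_Holloway = 0.02741 / 0.01613 = 1.6993
β_Fenwick = 0.00402 / 0.01613 = 0.2492
β_Ellery = 0.00359 / 0.01613 = 0.2226
β_P = Σ w_i β_i = 0.20×1.3001 + 0.36×0.5183 + 0.06×1.6993 + 0.06×0.2492 + 0.32×0.2226 = 0.6348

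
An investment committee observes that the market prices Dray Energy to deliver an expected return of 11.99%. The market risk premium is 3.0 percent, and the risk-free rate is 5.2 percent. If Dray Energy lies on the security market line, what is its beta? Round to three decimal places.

2.263

β = (E(R) − R_f) / MRP = (11.99% − 5.2%) / 3.0% = 6.79% / 3.0% = 2.263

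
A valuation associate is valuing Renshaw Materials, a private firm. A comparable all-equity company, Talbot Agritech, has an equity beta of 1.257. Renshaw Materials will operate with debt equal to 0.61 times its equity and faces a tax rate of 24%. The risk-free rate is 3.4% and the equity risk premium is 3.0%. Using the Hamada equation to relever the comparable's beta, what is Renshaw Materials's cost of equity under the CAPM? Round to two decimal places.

β_L = β_U × [1 + (1 − t)(D/E)] = 1.257 × [1 + (1 − 0.24) × 0.61]
    = 1.257 × [1 + 0.76 × 0.61] = 1.257 × 1.4636 = 1.8397
E(R) = R_f + β_L × MRP = 3.4% + 1.8397 × 3.0% = 8.92%

8.92%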